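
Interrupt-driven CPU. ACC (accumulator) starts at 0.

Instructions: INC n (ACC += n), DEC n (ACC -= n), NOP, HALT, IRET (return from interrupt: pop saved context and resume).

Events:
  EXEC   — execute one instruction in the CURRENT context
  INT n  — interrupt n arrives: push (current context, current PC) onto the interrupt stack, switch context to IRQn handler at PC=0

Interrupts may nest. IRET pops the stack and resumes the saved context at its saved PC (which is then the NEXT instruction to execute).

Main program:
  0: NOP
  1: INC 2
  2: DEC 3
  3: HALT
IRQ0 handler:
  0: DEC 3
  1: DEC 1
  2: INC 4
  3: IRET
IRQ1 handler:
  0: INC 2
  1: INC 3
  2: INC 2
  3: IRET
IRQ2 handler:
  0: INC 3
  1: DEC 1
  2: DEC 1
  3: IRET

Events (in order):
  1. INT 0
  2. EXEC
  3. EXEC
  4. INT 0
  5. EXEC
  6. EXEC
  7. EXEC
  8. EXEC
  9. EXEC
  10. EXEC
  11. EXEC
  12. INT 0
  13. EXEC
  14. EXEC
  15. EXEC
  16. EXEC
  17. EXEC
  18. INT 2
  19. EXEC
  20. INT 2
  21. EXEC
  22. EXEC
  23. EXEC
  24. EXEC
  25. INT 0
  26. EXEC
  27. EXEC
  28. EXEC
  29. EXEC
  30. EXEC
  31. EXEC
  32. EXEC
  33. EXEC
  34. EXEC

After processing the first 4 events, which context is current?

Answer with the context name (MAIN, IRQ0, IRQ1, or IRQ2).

Event 1 (INT 0): INT 0 arrives: push (MAIN, PC=0), enter IRQ0 at PC=0 (depth now 1)
Event 2 (EXEC): [IRQ0] PC=0: DEC 3 -> ACC=-3
Event 3 (EXEC): [IRQ0] PC=1: DEC 1 -> ACC=-4
Event 4 (INT 0): INT 0 arrives: push (IRQ0, PC=2), enter IRQ0 at PC=0 (depth now 2)

Answer: IRQ0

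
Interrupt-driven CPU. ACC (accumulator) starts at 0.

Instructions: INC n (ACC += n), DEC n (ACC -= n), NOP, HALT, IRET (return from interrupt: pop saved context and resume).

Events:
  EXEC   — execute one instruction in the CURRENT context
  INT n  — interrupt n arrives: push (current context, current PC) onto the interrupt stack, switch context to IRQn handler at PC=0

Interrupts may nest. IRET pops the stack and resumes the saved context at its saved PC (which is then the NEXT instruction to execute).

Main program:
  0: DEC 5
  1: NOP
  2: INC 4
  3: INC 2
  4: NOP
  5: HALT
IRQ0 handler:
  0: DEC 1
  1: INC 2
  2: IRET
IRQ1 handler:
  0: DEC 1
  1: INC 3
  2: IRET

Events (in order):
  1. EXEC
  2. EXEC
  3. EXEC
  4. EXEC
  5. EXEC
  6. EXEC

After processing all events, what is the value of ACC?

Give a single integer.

Answer: 1

Derivation:
Event 1 (EXEC): [MAIN] PC=0: DEC 5 -> ACC=-5
Event 2 (EXEC): [MAIN] PC=1: NOP
Event 3 (EXEC): [MAIN] PC=2: INC 4 -> ACC=-1
Event 4 (EXEC): [MAIN] PC=3: INC 2 -> ACC=1
Event 5 (EXEC): [MAIN] PC=4: NOP
Event 6 (EXEC): [MAIN] PC=5: HALT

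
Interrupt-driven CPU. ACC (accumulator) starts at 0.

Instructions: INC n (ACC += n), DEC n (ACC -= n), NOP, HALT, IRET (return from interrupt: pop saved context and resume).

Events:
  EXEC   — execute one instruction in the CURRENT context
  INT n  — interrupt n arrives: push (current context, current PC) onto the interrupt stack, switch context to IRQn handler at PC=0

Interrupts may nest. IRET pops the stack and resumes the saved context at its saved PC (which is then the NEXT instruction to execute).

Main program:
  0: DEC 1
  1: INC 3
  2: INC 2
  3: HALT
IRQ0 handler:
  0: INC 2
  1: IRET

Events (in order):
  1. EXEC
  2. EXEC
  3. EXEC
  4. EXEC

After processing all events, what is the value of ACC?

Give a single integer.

Event 1 (EXEC): [MAIN] PC=0: DEC 1 -> ACC=-1
Event 2 (EXEC): [MAIN] PC=1: INC 3 -> ACC=2
Event 3 (EXEC): [MAIN] PC=2: INC 2 -> ACC=4
Event 4 (EXEC): [MAIN] PC=3: HALT

Answer: 4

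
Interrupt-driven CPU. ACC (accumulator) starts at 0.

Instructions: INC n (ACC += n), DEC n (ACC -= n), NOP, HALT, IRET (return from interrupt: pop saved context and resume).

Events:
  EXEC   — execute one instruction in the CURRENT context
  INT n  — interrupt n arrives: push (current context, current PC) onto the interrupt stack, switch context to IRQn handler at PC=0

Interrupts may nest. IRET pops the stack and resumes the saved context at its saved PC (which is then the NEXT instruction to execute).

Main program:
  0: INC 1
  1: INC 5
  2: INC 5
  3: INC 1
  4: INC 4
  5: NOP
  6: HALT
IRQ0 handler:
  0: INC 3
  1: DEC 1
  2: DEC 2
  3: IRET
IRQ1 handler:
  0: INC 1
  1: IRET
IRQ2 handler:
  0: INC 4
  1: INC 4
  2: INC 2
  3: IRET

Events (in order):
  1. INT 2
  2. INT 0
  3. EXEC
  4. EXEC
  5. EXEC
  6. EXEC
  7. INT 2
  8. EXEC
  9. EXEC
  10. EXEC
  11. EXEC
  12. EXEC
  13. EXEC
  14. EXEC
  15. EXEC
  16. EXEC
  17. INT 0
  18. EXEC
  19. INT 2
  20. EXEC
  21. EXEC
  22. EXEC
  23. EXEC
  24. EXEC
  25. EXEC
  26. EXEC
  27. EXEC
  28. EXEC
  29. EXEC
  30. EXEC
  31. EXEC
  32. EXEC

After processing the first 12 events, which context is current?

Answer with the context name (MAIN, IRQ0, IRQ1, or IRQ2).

Answer: IRQ2

Derivation:
Event 1 (INT 2): INT 2 arrives: push (MAIN, PC=0), enter IRQ2 at PC=0 (depth now 1)
Event 2 (INT 0): INT 0 arrives: push (IRQ2, PC=0), enter IRQ0 at PC=0 (depth now 2)
Event 3 (EXEC): [IRQ0] PC=0: INC 3 -> ACC=3
Event 4 (EXEC): [IRQ0] PC=1: DEC 1 -> ACC=2
Event 5 (EXEC): [IRQ0] PC=2: DEC 2 -> ACC=0
Event 6 (EXEC): [IRQ0] PC=3: IRET -> resume IRQ2 at PC=0 (depth now 1)
Event 7 (INT 2): INT 2 arrives: push (IRQ2, PC=0), enter IRQ2 at PC=0 (depth now 2)
Event 8 (EXEC): [IRQ2] PC=0: INC 4 -> ACC=4
Event 9 (EXEC): [IRQ2] PC=1: INC 4 -> ACC=8
Event 10 (EXEC): [IRQ2] PC=2: INC 2 -> ACC=10
Event 11 (EXEC): [IRQ2] PC=3: IRET -> resume IRQ2 at PC=0 (depth now 1)
Event 12 (EXEC): [IRQ2] PC=0: INC 4 -> ACC=14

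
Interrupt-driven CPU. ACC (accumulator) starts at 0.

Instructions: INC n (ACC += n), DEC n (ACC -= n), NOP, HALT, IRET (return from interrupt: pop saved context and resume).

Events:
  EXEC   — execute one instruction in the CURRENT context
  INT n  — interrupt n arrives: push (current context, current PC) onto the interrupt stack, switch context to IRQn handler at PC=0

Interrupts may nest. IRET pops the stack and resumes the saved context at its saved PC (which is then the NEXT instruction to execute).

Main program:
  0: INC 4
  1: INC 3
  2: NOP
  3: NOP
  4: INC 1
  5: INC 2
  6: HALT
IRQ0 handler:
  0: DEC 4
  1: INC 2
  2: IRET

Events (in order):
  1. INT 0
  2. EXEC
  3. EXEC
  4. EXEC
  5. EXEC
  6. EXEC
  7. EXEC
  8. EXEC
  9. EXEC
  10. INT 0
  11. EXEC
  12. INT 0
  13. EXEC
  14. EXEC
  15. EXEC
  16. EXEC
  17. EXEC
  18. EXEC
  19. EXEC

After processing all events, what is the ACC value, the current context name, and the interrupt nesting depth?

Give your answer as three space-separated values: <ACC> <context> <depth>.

Answer: 4 MAIN 0

Derivation:
Event 1 (INT 0): INT 0 arrives: push (MAIN, PC=0), enter IRQ0 at PC=0 (depth now 1)
Event 2 (EXEC): [IRQ0] PC=0: DEC 4 -> ACC=-4
Event 3 (EXEC): [IRQ0] PC=1: INC 2 -> ACC=-2
Event 4 (EXEC): [IRQ0] PC=2: IRET -> resume MAIN at PC=0 (depth now 0)
Event 5 (EXEC): [MAIN] PC=0: INC 4 -> ACC=2
Event 6 (EXEC): [MAIN] PC=1: INC 3 -> ACC=5
Event 7 (EXEC): [MAIN] PC=2: NOP
Event 8 (EXEC): [MAIN] PC=3: NOP
Event 9 (EXEC): [MAIN] PC=4: INC 1 -> ACC=6
Event 10 (INT 0): INT 0 arrives: push (MAIN, PC=5), enter IRQ0 at PC=0 (depth now 1)
Event 11 (EXEC): [IRQ0] PC=0: DEC 4 -> ACC=2
Event 12 (INT 0): INT 0 arrives: push (IRQ0, PC=1), enter IRQ0 at PC=0 (depth now 2)
Event 13 (EXEC): [IRQ0] PC=0: DEC 4 -> ACC=-2
Event 14 (EXEC): [IRQ0] PC=1: INC 2 -> ACC=0
Event 15 (EXEC): [IRQ0] PC=2: IRET -> resume IRQ0 at PC=1 (depth now 1)
Event 16 (EXEC): [IRQ0] PC=1: INC 2 -> ACC=2
Event 17 (EXEC): [IRQ0] PC=2: IRET -> resume MAIN at PC=5 (depth now 0)
Event 18 (EXEC): [MAIN] PC=5: INC 2 -> ACC=4
Event 19 (EXEC): [MAIN] PC=6: HALT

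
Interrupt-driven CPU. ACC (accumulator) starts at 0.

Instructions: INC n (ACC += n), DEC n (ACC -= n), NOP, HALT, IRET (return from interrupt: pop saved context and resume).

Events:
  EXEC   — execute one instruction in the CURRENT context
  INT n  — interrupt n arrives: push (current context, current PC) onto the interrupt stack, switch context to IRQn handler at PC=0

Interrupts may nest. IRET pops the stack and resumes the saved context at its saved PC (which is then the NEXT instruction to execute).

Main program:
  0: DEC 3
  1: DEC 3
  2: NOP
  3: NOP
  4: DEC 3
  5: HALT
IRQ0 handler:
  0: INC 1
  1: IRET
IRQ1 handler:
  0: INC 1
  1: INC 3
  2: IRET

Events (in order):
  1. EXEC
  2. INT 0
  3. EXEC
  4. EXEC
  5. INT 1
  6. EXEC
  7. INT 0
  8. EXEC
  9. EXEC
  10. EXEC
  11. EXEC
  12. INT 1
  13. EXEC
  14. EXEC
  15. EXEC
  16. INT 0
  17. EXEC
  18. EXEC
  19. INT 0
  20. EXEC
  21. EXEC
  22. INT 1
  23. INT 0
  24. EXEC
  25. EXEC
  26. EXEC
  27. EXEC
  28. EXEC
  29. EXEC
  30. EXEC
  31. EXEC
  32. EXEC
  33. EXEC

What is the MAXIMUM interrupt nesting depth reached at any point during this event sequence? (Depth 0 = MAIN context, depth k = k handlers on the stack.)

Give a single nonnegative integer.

Answer: 2

Derivation:
Event 1 (EXEC): [MAIN] PC=0: DEC 3 -> ACC=-3 [depth=0]
Event 2 (INT 0): INT 0 arrives: push (MAIN, PC=1), enter IRQ0 at PC=0 (depth now 1) [depth=1]
Event 3 (EXEC): [IRQ0] PC=0: INC 1 -> ACC=-2 [depth=1]
Event 4 (EXEC): [IRQ0] PC=1: IRET -> resume MAIN at PC=1 (depth now 0) [depth=0]
Event 5 (INT 1): INT 1 arrives: push (MAIN, PC=1), enter IRQ1 at PC=0 (depth now 1) [depth=1]
Event 6 (EXEC): [IRQ1] PC=0: INC 1 -> ACC=-1 [depth=1]
Event 7 (INT 0): INT 0 arrives: push (IRQ1, PC=1), enter IRQ0 at PC=0 (depth now 2) [depth=2]
Event 8 (EXEC): [IRQ0] PC=0: INC 1 -> ACC=0 [depth=2]
Event 9 (EXEC): [IRQ0] PC=1: IRET -> resume IRQ1 at PC=1 (depth now 1) [depth=1]
Event 10 (EXEC): [IRQ1] PC=1: INC 3 -> ACC=3 [depth=1]
Event 11 (EXEC): [IRQ1] PC=2: IRET -> resume MAIN at PC=1 (depth now 0) [depth=0]
Event 12 (INT 1): INT 1 arrives: push (MAIN, PC=1), enter IRQ1 at PC=0 (depth now 1) [depth=1]
Event 13 (EXEC): [IRQ1] PC=0: INC 1 -> ACC=4 [depth=1]
Event 14 (EXEC): [IRQ1] PC=1: INC 3 -> ACC=7 [depth=1]
Event 15 (EXEC): [IRQ1] PC=2: IRET -> resume MAIN at PC=1 (depth now 0) [depth=0]
Event 16 (INT 0): INT 0 arrives: push (MAIN, PC=1), enter IRQ0 at PC=0 (depth now 1) [depth=1]
Event 17 (EXEC): [IRQ0] PC=0: INC 1 -> ACC=8 [depth=1]
Event 18 (EXEC): [IRQ0] PC=1: IRET -> resume MAIN at PC=1 (depth now 0) [depth=0]
Event 19 (INT 0): INT 0 arrives: push (MAIN, PC=1), enter IRQ0 at PC=0 (depth now 1) [depth=1]
Event 20 (EXEC): [IRQ0] PC=0: INC 1 -> ACC=9 [depth=1]
Event 21 (EXEC): [IRQ0] PC=1: IRET -> resume MAIN at PC=1 (depth now 0) [depth=0]
Event 22 (INT 1): INT 1 arrives: push (MAIN, PC=1), enter IRQ1 at PC=0 (depth now 1) [depth=1]
Event 23 (INT 0): INT 0 arrives: push (IRQ1, PC=0), enter IRQ0 at PC=0 (depth now 2) [depth=2]
Event 24 (EXEC): [IRQ0] PC=0: INC 1 -> ACC=10 [depth=2]
Event 25 (EXEC): [IRQ0] PC=1: IRET -> resume IRQ1 at PC=0 (depth now 1) [depth=1]
Event 26 (EXEC): [IRQ1] PC=0: INC 1 -> ACC=11 [depth=1]
Event 27 (EXEC): [IRQ1] PC=1: INC 3 -> ACC=14 [depth=1]
Event 28 (EXEC): [IRQ1] PC=2: IRET -> resume MAIN at PC=1 (depth now 0) [depth=0]
Event 29 (EXEC): [MAIN] PC=1: DEC 3 -> ACC=11 [depth=0]
Event 30 (EXEC): [MAIN] PC=2: NOP [depth=0]
Event 31 (EXEC): [MAIN] PC=3: NOP [depth=0]
Event 32 (EXEC): [MAIN] PC=4: DEC 3 -> ACC=8 [depth=0]
Event 33 (EXEC): [MAIN] PC=5: HALT [depth=0]
Max depth observed: 2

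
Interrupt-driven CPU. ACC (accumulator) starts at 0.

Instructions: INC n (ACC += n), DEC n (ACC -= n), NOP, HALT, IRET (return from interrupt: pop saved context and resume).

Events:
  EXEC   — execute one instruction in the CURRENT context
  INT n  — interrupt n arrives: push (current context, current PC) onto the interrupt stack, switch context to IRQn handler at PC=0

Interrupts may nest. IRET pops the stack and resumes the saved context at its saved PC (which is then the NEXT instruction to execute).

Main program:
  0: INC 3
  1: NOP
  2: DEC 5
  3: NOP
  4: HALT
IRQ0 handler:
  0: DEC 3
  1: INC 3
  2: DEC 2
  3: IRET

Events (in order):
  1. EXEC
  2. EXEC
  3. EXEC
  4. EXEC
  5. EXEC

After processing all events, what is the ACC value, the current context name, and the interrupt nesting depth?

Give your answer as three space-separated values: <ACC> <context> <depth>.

Answer: -2 MAIN 0

Derivation:
Event 1 (EXEC): [MAIN] PC=0: INC 3 -> ACC=3
Event 2 (EXEC): [MAIN] PC=1: NOP
Event 3 (EXEC): [MAIN] PC=2: DEC 5 -> ACC=-2
Event 4 (EXEC): [MAIN] PC=3: NOP
Event 5 (EXEC): [MAIN] PC=4: HALT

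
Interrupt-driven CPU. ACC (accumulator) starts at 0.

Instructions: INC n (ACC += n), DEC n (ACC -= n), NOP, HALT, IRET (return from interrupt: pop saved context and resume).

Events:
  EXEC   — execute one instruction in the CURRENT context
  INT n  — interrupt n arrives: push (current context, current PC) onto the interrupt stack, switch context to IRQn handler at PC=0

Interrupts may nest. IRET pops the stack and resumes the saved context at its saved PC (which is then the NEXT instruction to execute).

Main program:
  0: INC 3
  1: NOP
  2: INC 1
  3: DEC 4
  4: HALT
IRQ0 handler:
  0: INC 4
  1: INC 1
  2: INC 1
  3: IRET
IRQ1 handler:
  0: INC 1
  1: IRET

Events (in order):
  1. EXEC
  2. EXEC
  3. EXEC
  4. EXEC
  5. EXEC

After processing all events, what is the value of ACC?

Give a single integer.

Answer: 0

Derivation:
Event 1 (EXEC): [MAIN] PC=0: INC 3 -> ACC=3
Event 2 (EXEC): [MAIN] PC=1: NOP
Event 3 (EXEC): [MAIN] PC=2: INC 1 -> ACC=4
Event 4 (EXEC): [MAIN] PC=3: DEC 4 -> ACC=0
Event 5 (EXEC): [MAIN] PC=4: HALT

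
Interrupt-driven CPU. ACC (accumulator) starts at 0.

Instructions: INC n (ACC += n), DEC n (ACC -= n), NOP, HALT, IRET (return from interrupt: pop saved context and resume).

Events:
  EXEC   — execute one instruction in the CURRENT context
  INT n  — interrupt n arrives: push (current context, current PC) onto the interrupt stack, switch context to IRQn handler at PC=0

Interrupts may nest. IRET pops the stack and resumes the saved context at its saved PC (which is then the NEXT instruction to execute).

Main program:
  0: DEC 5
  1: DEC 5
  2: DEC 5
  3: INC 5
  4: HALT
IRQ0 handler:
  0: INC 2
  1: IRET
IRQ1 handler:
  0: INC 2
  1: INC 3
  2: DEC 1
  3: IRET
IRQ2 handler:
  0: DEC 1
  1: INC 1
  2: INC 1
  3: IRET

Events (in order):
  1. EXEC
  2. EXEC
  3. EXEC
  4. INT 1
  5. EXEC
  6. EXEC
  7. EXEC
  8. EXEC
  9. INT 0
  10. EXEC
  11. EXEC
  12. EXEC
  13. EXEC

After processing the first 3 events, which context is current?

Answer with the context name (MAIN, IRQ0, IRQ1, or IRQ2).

Event 1 (EXEC): [MAIN] PC=0: DEC 5 -> ACC=-5
Event 2 (EXEC): [MAIN] PC=1: DEC 5 -> ACC=-10
Event 3 (EXEC): [MAIN] PC=2: DEC 5 -> ACC=-15

Answer: MAIN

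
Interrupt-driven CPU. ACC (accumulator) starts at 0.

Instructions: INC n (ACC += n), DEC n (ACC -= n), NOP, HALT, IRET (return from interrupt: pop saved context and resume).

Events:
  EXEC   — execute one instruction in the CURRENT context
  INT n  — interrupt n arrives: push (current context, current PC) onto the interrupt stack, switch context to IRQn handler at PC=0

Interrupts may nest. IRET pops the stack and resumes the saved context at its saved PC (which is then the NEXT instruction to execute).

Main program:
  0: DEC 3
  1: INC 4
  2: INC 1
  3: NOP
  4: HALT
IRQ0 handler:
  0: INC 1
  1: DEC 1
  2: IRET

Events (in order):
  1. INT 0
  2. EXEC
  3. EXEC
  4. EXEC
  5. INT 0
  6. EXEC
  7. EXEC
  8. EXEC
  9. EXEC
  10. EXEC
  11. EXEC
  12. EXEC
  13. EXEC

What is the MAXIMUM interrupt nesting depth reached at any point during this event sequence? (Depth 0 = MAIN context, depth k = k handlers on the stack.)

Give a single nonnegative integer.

Event 1 (INT 0): INT 0 arrives: push (MAIN, PC=0), enter IRQ0 at PC=0 (depth now 1) [depth=1]
Event 2 (EXEC): [IRQ0] PC=0: INC 1 -> ACC=1 [depth=1]
Event 3 (EXEC): [IRQ0] PC=1: DEC 1 -> ACC=0 [depth=1]
Event 4 (EXEC): [IRQ0] PC=2: IRET -> resume MAIN at PC=0 (depth now 0) [depth=0]
Event 5 (INT 0): INT 0 arrives: push (MAIN, PC=0), enter IRQ0 at PC=0 (depth now 1) [depth=1]
Event 6 (EXEC): [IRQ0] PC=0: INC 1 -> ACC=1 [depth=1]
Event 7 (EXEC): [IRQ0] PC=1: DEC 1 -> ACC=0 [depth=1]
Event 8 (EXEC): [IRQ0] PC=2: IRET -> resume MAIN at PC=0 (depth now 0) [depth=0]
Event 9 (EXEC): [MAIN] PC=0: DEC 3 -> ACC=-3 [depth=0]
Event 10 (EXEC): [MAIN] PC=1: INC 4 -> ACC=1 [depth=0]
Event 11 (EXEC): [MAIN] PC=2: INC 1 -> ACC=2 [depth=0]
Event 12 (EXEC): [MAIN] PC=3: NOP [depth=0]
Event 13 (EXEC): [MAIN] PC=4: HALT [depth=0]
Max depth observed: 1

Answer: 1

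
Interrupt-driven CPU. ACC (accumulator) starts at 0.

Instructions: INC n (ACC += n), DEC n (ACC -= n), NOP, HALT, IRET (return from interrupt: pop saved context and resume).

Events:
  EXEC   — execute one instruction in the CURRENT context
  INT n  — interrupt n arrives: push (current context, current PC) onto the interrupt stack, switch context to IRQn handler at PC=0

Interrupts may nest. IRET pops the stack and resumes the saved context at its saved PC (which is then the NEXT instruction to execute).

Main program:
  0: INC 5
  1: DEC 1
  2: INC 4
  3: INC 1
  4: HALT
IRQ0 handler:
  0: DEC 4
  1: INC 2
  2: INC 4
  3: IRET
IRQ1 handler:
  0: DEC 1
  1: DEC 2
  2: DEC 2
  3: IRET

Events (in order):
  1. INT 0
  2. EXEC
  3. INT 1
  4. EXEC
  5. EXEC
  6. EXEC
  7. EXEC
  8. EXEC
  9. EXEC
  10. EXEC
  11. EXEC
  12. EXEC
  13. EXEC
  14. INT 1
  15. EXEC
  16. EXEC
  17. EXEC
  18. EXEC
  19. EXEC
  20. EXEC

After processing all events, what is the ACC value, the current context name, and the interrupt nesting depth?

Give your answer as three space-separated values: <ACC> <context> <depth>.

Answer: 1 MAIN 0

Derivation:
Event 1 (INT 0): INT 0 arrives: push (MAIN, PC=0), enter IRQ0 at PC=0 (depth now 1)
Event 2 (EXEC): [IRQ0] PC=0: DEC 4 -> ACC=-4
Event 3 (INT 1): INT 1 arrives: push (IRQ0, PC=1), enter IRQ1 at PC=0 (depth now 2)
Event 4 (EXEC): [IRQ1] PC=0: DEC 1 -> ACC=-5
Event 5 (EXEC): [IRQ1] PC=1: DEC 2 -> ACC=-7
Event 6 (EXEC): [IRQ1] PC=2: DEC 2 -> ACC=-9
Event 7 (EXEC): [IRQ1] PC=3: IRET -> resume IRQ0 at PC=1 (depth now 1)
Event 8 (EXEC): [IRQ0] PC=1: INC 2 -> ACC=-7
Event 9 (EXEC): [IRQ0] PC=2: INC 4 -> ACC=-3
Event 10 (EXEC): [IRQ0] PC=3: IRET -> resume MAIN at PC=0 (depth now 0)
Event 11 (EXEC): [MAIN] PC=0: INC 5 -> ACC=2
Event 12 (EXEC): [MAIN] PC=1: DEC 1 -> ACC=1
Event 13 (EXEC): [MAIN] PC=2: INC 4 -> ACC=5
Event 14 (INT 1): INT 1 arrives: push (MAIN, PC=3), enter IRQ1 at PC=0 (depth now 1)
Event 15 (EXEC): [IRQ1] PC=0: DEC 1 -> ACC=4
Event 16 (EXEC): [IRQ1] PC=1: DEC 2 -> ACC=2
Event 17 (EXEC): [IRQ1] PC=2: DEC 2 -> ACC=0
Event 18 (EXEC): [IRQ1] PC=3: IRET -> resume MAIN at PC=3 (depth now 0)
Event 19 (EXEC): [MAIN] PC=3: INC 1 -> ACC=1
Event 20 (EXEC): [MAIN] PC=4: HALT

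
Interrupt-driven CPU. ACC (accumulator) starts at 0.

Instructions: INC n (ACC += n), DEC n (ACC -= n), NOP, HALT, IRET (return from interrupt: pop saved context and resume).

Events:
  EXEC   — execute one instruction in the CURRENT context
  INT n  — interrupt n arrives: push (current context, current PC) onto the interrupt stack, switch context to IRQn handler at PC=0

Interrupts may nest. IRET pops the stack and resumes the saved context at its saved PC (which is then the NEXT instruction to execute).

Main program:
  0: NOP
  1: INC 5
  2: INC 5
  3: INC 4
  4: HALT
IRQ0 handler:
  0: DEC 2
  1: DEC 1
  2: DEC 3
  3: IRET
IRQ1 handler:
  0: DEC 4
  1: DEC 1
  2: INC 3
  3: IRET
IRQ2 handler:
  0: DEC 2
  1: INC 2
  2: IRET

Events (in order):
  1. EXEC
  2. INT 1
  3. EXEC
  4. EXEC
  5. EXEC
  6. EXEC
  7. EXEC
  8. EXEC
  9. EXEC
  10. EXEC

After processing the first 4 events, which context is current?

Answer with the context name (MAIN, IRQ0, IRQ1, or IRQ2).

Event 1 (EXEC): [MAIN] PC=0: NOP
Event 2 (INT 1): INT 1 arrives: push (MAIN, PC=1), enter IRQ1 at PC=0 (depth now 1)
Event 3 (EXEC): [IRQ1] PC=0: DEC 4 -> ACC=-4
Event 4 (EXEC): [IRQ1] PC=1: DEC 1 -> ACC=-5

Answer: IRQ1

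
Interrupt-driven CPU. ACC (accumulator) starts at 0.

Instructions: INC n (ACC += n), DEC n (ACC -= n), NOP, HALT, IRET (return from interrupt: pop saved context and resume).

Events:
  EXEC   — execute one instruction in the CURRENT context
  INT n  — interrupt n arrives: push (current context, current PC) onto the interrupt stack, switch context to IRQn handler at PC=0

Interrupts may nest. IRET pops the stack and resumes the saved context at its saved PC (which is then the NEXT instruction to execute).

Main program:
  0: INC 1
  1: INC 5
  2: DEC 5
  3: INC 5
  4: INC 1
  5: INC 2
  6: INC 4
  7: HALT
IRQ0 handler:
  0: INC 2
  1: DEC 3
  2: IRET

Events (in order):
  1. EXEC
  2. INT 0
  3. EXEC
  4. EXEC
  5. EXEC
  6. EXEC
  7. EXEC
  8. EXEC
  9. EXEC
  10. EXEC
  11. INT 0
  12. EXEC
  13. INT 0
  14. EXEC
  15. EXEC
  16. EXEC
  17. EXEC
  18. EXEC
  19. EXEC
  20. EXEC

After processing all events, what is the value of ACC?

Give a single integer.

Answer: 10

Derivation:
Event 1 (EXEC): [MAIN] PC=0: INC 1 -> ACC=1
Event 2 (INT 0): INT 0 arrives: push (MAIN, PC=1), enter IRQ0 at PC=0 (depth now 1)
Event 3 (EXEC): [IRQ0] PC=0: INC 2 -> ACC=3
Event 4 (EXEC): [IRQ0] PC=1: DEC 3 -> ACC=0
Event 5 (EXEC): [IRQ0] PC=2: IRET -> resume MAIN at PC=1 (depth now 0)
Event 6 (EXEC): [MAIN] PC=1: INC 5 -> ACC=5
Event 7 (EXEC): [MAIN] PC=2: DEC 5 -> ACC=0
Event 8 (EXEC): [MAIN] PC=3: INC 5 -> ACC=5
Event 9 (EXEC): [MAIN] PC=4: INC 1 -> ACC=6
Event 10 (EXEC): [MAIN] PC=5: INC 2 -> ACC=8
Event 11 (INT 0): INT 0 arrives: push (MAIN, PC=6), enter IRQ0 at PC=0 (depth now 1)
Event 12 (EXEC): [IRQ0] PC=0: INC 2 -> ACC=10
Event 13 (INT 0): INT 0 arrives: push (IRQ0, PC=1), enter IRQ0 at PC=0 (depth now 2)
Event 14 (EXEC): [IRQ0] PC=0: INC 2 -> ACC=12
Event 15 (EXEC): [IRQ0] PC=1: DEC 3 -> ACC=9
Event 16 (EXEC): [IRQ0] PC=2: IRET -> resume IRQ0 at PC=1 (depth now 1)
Event 17 (EXEC): [IRQ0] PC=1: DEC 3 -> ACC=6
Event 18 (EXEC): [IRQ0] PC=2: IRET -> resume MAIN at PC=6 (depth now 0)
Event 19 (EXEC): [MAIN] PC=6: INC 4 -> ACC=10
Event 20 (EXEC): [MAIN] PC=7: HALT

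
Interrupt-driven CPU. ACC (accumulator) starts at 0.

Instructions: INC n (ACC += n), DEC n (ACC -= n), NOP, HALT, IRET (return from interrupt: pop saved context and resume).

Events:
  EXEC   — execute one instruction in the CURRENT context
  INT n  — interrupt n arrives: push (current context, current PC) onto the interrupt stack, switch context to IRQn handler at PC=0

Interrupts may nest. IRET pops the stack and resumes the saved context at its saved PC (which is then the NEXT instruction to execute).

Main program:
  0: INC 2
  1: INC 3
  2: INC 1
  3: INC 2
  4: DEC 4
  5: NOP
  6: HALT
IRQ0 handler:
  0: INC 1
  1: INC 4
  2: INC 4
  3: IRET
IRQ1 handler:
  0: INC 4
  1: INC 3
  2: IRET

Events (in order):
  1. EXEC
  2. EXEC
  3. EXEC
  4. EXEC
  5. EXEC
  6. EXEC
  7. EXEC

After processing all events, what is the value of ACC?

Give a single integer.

Answer: 4

Derivation:
Event 1 (EXEC): [MAIN] PC=0: INC 2 -> ACC=2
Event 2 (EXEC): [MAIN] PC=1: INC 3 -> ACC=5
Event 3 (EXEC): [MAIN] PC=2: INC 1 -> ACC=6
Event 4 (EXEC): [MAIN] PC=3: INC 2 -> ACC=8
Event 5 (EXEC): [MAIN] PC=4: DEC 4 -> ACC=4
Event 6 (EXEC): [MAIN] PC=5: NOP
Event 7 (EXEC): [MAIN] PC=6: HALT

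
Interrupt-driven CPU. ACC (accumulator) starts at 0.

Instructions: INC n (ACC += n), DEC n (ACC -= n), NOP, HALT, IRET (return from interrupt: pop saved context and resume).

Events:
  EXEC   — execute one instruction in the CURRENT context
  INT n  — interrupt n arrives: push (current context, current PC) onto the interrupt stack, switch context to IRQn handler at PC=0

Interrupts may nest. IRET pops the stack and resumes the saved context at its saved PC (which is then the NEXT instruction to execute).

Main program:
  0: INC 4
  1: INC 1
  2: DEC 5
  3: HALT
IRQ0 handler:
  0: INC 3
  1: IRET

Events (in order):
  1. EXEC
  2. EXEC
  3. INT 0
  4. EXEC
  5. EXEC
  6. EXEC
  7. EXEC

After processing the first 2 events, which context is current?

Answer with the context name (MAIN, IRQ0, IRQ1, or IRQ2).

Event 1 (EXEC): [MAIN] PC=0: INC 4 -> ACC=4
Event 2 (EXEC): [MAIN] PC=1: INC 1 -> ACC=5

Answer: MAIN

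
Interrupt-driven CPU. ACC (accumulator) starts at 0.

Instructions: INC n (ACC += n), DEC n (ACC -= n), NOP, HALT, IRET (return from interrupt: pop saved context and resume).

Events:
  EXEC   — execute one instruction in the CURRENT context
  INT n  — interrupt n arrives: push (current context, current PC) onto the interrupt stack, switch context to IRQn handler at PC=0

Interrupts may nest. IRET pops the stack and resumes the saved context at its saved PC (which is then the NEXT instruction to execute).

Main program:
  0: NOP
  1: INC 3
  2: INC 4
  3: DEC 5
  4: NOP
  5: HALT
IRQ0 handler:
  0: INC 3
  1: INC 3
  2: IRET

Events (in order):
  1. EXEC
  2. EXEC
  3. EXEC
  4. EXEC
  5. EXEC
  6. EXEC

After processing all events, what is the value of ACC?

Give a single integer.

Answer: 2

Derivation:
Event 1 (EXEC): [MAIN] PC=0: NOP
Event 2 (EXEC): [MAIN] PC=1: INC 3 -> ACC=3
Event 3 (EXEC): [MAIN] PC=2: INC 4 -> ACC=7
Event 4 (EXEC): [MAIN] PC=3: DEC 5 -> ACC=2
Event 5 (EXEC): [MAIN] PC=4: NOP
Event 6 (EXEC): [MAIN] PC=5: HALT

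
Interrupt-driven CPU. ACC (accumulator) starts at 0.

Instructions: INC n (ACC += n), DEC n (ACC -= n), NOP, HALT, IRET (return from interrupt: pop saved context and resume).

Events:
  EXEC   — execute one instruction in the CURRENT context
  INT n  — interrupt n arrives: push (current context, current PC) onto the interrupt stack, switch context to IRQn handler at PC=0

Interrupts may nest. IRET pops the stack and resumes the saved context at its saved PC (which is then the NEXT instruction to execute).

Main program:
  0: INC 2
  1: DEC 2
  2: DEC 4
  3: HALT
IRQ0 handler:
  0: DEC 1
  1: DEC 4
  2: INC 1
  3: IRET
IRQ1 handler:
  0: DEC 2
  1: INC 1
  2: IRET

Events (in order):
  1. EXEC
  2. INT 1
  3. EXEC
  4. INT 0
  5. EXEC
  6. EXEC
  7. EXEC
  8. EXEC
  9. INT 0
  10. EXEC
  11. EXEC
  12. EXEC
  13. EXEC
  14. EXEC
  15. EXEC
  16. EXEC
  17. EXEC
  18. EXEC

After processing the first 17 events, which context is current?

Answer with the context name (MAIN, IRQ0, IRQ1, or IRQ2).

Answer: MAIN

Derivation:
Event 1 (EXEC): [MAIN] PC=0: INC 2 -> ACC=2
Event 2 (INT 1): INT 1 arrives: push (MAIN, PC=1), enter IRQ1 at PC=0 (depth now 1)
Event 3 (EXEC): [IRQ1] PC=0: DEC 2 -> ACC=0
Event 4 (INT 0): INT 0 arrives: push (IRQ1, PC=1), enter IRQ0 at PC=0 (depth now 2)
Event 5 (EXEC): [IRQ0] PC=0: DEC 1 -> ACC=-1
Event 6 (EXEC): [IRQ0] PC=1: DEC 4 -> ACC=-5
Event 7 (EXEC): [IRQ0] PC=2: INC 1 -> ACC=-4
Event 8 (EXEC): [IRQ0] PC=3: IRET -> resume IRQ1 at PC=1 (depth now 1)
Event 9 (INT 0): INT 0 arrives: push (IRQ1, PC=1), enter IRQ0 at PC=0 (depth now 2)
Event 10 (EXEC): [IRQ0] PC=0: DEC 1 -> ACC=-5
Event 11 (EXEC): [IRQ0] PC=1: DEC 4 -> ACC=-9
Event 12 (EXEC): [IRQ0] PC=2: INC 1 -> ACC=-8
Event 13 (EXEC): [IRQ0] PC=3: IRET -> resume IRQ1 at PC=1 (depth now 1)
Event 14 (EXEC): [IRQ1] PC=1: INC 1 -> ACC=-7
Event 15 (EXEC): [IRQ1] PC=2: IRET -> resume MAIN at PC=1 (depth now 0)
Event 16 (EXEC): [MAIN] PC=1: DEC 2 -> ACC=-9
Event 17 (EXEC): [MAIN] PC=2: DEC 4 -> ACC=-13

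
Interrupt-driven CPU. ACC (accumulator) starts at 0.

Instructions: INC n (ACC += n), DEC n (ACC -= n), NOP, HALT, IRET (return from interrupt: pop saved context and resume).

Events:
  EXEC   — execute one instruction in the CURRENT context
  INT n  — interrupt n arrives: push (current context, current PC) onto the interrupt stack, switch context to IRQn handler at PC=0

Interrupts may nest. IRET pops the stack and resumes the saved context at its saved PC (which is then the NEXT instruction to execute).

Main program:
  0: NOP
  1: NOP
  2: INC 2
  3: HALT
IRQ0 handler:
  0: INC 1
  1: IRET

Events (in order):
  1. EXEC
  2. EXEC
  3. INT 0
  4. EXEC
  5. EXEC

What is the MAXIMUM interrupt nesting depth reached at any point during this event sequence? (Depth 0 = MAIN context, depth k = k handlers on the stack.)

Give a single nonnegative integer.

Answer: 1

Derivation:
Event 1 (EXEC): [MAIN] PC=0: NOP [depth=0]
Event 2 (EXEC): [MAIN] PC=1: NOP [depth=0]
Event 3 (INT 0): INT 0 arrives: push (MAIN, PC=2), enter IRQ0 at PC=0 (depth now 1) [depth=1]
Event 4 (EXEC): [IRQ0] PC=0: INC 1 -> ACC=1 [depth=1]
Event 5 (EXEC): [IRQ0] PC=1: IRET -> resume MAIN at PC=2 (depth now 0) [depth=0]
Max depth observed: 1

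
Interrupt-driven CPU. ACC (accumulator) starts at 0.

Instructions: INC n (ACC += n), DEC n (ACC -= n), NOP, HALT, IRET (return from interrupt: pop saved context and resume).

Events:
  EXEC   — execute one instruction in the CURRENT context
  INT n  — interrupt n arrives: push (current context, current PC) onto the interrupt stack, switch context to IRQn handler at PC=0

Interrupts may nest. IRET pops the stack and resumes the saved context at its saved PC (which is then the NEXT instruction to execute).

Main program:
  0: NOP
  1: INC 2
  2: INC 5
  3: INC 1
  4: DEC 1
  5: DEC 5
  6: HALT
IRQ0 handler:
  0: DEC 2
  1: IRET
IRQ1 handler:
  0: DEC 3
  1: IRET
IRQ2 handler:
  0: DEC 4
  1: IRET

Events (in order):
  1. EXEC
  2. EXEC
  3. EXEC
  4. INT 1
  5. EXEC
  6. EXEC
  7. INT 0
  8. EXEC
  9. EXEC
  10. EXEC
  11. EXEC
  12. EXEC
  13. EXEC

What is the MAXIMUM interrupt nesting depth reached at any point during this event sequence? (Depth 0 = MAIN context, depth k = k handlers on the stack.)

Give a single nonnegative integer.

Answer: 1

Derivation:
Event 1 (EXEC): [MAIN] PC=0: NOP [depth=0]
Event 2 (EXEC): [MAIN] PC=1: INC 2 -> ACC=2 [depth=0]
Event 3 (EXEC): [MAIN] PC=2: INC 5 -> ACC=7 [depth=0]
Event 4 (INT 1): INT 1 arrives: push (MAIN, PC=3), enter IRQ1 at PC=0 (depth now 1) [depth=1]
Event 5 (EXEC): [IRQ1] PC=0: DEC 3 -> ACC=4 [depth=1]
Event 6 (EXEC): [IRQ1] PC=1: IRET -> resume MAIN at PC=3 (depth now 0) [depth=0]
Event 7 (INT 0): INT 0 arrives: push (MAIN, PC=3), enter IRQ0 at PC=0 (depth now 1) [depth=1]
Event 8 (EXEC): [IRQ0] PC=0: DEC 2 -> ACC=2 [depth=1]
Event 9 (EXEC): [IRQ0] PC=1: IRET -> resume MAIN at PC=3 (depth now 0) [depth=0]
Event 10 (EXEC): [MAIN] PC=3: INC 1 -> ACC=3 [depth=0]
Event 11 (EXEC): [MAIN] PC=4: DEC 1 -> ACC=2 [depth=0]
Event 12 (EXEC): [MAIN] PC=5: DEC 5 -> ACC=-3 [depth=0]
Event 13 (EXEC): [MAIN] PC=6: HALT [depth=0]
Max depth observed: 1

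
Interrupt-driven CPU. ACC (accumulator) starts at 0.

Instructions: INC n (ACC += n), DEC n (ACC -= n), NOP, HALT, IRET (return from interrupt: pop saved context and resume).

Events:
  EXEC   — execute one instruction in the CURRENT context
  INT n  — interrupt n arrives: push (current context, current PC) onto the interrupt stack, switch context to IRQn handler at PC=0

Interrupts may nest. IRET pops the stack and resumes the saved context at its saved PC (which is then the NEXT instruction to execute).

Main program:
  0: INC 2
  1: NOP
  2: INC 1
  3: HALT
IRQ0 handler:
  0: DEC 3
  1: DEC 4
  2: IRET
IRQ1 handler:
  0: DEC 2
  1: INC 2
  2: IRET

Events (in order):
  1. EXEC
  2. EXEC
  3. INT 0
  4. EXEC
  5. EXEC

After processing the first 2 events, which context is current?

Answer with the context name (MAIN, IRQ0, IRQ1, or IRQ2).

Answer: MAIN

Derivation:
Event 1 (EXEC): [MAIN] PC=0: INC 2 -> ACC=2
Event 2 (EXEC): [MAIN] PC=1: NOP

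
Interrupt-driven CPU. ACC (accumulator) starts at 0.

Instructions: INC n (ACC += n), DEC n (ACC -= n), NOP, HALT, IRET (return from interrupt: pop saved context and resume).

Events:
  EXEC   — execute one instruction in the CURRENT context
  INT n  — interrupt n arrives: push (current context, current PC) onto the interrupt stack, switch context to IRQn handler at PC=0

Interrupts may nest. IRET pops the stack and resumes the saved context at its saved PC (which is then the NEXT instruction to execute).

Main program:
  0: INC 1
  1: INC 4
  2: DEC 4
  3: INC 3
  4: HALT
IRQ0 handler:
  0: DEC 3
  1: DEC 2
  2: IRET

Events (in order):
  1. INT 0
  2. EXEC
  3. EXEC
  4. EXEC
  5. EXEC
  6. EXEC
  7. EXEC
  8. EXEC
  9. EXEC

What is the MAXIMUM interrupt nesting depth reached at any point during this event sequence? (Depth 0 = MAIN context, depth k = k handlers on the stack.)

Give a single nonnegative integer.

Event 1 (INT 0): INT 0 arrives: push (MAIN, PC=0), enter IRQ0 at PC=0 (depth now 1) [depth=1]
Event 2 (EXEC): [IRQ0] PC=0: DEC 3 -> ACC=-3 [depth=1]
Event 3 (EXEC): [IRQ0] PC=1: DEC 2 -> ACC=-5 [depth=1]
Event 4 (EXEC): [IRQ0] PC=2: IRET -> resume MAIN at PC=0 (depth now 0) [depth=0]
Event 5 (EXEC): [MAIN] PC=0: INC 1 -> ACC=-4 [depth=0]
Event 6 (EXEC): [MAIN] PC=1: INC 4 -> ACC=0 [depth=0]
Event 7 (EXEC): [MAIN] PC=2: DEC 4 -> ACC=-4 [depth=0]
Event 8 (EXEC): [MAIN] PC=3: INC 3 -> ACC=-1 [depth=0]
Event 9 (EXEC): [MAIN] PC=4: HALT [depth=0]
Max depth observed: 1

Answer: 1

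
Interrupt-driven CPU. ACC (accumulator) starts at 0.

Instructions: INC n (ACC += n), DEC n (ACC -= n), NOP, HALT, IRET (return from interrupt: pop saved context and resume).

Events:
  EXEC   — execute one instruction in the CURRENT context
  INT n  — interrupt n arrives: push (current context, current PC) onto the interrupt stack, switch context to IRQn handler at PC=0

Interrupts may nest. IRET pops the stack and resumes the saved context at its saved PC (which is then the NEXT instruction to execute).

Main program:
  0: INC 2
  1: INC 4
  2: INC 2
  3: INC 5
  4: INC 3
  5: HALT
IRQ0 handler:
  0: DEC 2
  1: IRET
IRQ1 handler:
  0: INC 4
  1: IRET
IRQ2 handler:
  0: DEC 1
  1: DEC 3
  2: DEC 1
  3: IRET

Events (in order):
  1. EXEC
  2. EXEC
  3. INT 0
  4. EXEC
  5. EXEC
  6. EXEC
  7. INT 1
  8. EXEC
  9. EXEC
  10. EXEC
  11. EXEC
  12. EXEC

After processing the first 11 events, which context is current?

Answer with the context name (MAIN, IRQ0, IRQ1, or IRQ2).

Answer: MAIN

Derivation:
Event 1 (EXEC): [MAIN] PC=0: INC 2 -> ACC=2
Event 2 (EXEC): [MAIN] PC=1: INC 4 -> ACC=6
Event 3 (INT 0): INT 0 arrives: push (MAIN, PC=2), enter IRQ0 at PC=0 (depth now 1)
Event 4 (EXEC): [IRQ0] PC=0: DEC 2 -> ACC=4
Event 5 (EXEC): [IRQ0] PC=1: IRET -> resume MAIN at PC=2 (depth now 0)
Event 6 (EXEC): [MAIN] PC=2: INC 2 -> ACC=6
Event 7 (INT 1): INT 1 arrives: push (MAIN, PC=3), enter IRQ1 at PC=0 (depth now 1)
Event 8 (EXEC): [IRQ1] PC=0: INC 4 -> ACC=10
Event 9 (EXEC): [IRQ1] PC=1: IRET -> resume MAIN at PC=3 (depth now 0)
Event 10 (EXEC): [MAIN] PC=3: INC 5 -> ACC=15
Event 11 (EXEC): [MAIN] PC=4: INC 3 -> ACC=18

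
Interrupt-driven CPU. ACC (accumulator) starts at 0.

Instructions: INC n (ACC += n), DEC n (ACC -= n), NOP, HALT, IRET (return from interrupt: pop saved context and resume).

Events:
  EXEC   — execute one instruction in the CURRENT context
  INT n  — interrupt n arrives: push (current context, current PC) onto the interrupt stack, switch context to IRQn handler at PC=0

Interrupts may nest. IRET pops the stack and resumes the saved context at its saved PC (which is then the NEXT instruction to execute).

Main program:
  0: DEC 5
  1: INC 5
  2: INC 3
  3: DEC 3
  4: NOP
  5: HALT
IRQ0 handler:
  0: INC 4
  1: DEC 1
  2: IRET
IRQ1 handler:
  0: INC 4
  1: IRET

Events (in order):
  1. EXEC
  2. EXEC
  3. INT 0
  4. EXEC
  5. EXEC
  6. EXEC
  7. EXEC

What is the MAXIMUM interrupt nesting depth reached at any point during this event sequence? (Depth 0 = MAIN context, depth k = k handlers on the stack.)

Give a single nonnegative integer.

Event 1 (EXEC): [MAIN] PC=0: DEC 5 -> ACC=-5 [depth=0]
Event 2 (EXEC): [MAIN] PC=1: INC 5 -> ACC=0 [depth=0]
Event 3 (INT 0): INT 0 arrives: push (MAIN, PC=2), enter IRQ0 at PC=0 (depth now 1) [depth=1]
Event 4 (EXEC): [IRQ0] PC=0: INC 4 -> ACC=4 [depth=1]
Event 5 (EXEC): [IRQ0] PC=1: DEC 1 -> ACC=3 [depth=1]
Event 6 (EXEC): [IRQ0] PC=2: IRET -> resume MAIN at PC=2 (depth now 0) [depth=0]
Event 7 (EXEC): [MAIN] PC=2: INC 3 -> ACC=6 [depth=0]
Max depth observed: 1

Answer: 1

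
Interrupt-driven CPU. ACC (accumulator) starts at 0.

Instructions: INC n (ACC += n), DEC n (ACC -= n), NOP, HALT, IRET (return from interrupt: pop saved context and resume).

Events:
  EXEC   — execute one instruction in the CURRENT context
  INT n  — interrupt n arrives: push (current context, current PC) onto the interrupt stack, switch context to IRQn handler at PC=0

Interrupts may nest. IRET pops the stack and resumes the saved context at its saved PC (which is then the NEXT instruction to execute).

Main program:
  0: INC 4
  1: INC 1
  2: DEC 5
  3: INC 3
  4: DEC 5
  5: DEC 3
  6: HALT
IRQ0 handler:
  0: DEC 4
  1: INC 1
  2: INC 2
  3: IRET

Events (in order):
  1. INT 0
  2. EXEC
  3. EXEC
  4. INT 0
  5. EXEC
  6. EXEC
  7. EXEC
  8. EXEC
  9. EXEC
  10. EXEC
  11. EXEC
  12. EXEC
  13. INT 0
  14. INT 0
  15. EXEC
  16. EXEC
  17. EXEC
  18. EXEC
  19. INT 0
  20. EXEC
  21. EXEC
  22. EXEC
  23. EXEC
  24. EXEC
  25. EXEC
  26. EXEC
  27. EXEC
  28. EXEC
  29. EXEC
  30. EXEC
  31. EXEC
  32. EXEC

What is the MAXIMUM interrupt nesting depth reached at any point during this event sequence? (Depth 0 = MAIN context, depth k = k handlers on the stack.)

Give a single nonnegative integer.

Answer: 2

Derivation:
Event 1 (INT 0): INT 0 arrives: push (MAIN, PC=0), enter IRQ0 at PC=0 (depth now 1) [depth=1]
Event 2 (EXEC): [IRQ0] PC=0: DEC 4 -> ACC=-4 [depth=1]
Event 3 (EXEC): [IRQ0] PC=1: INC 1 -> ACC=-3 [depth=1]
Event 4 (INT 0): INT 0 arrives: push (IRQ0, PC=2), enter IRQ0 at PC=0 (depth now 2) [depth=2]
Event 5 (EXEC): [IRQ0] PC=0: DEC 4 -> ACC=-7 [depth=2]
Event 6 (EXEC): [IRQ0] PC=1: INC 1 -> ACC=-6 [depth=2]
Event 7 (EXEC): [IRQ0] PC=2: INC 2 -> ACC=-4 [depth=2]
Event 8 (EXEC): [IRQ0] PC=3: IRET -> resume IRQ0 at PC=2 (depth now 1) [depth=1]
Event 9 (EXEC): [IRQ0] PC=2: INC 2 -> ACC=-2 [depth=1]
Event 10 (EXEC): [IRQ0] PC=3: IRET -> resume MAIN at PC=0 (depth now 0) [depth=0]
Event 11 (EXEC): [MAIN] PC=0: INC 4 -> ACC=2 [depth=0]
Event 12 (EXEC): [MAIN] PC=1: INC 1 -> ACC=3 [depth=0]
Event 13 (INT 0): INT 0 arrives: push (MAIN, PC=2), enter IRQ0 at PC=0 (depth now 1) [depth=1]
Event 14 (INT 0): INT 0 arrives: push (IRQ0, PC=0), enter IRQ0 at PC=0 (depth now 2) [depth=2]
Event 15 (EXEC): [IRQ0] PC=0: DEC 4 -> ACC=-1 [depth=2]
Event 16 (EXEC): [IRQ0] PC=1: INC 1 -> ACC=0 [depth=2]
Event 17 (EXEC): [IRQ0] PC=2: INC 2 -> ACC=2 [depth=2]
Event 18 (EXEC): [IRQ0] PC=3: IRET -> resume IRQ0 at PC=0 (depth now 1) [depth=1]
Event 19 (INT 0): INT 0 arrives: push (IRQ0, PC=0), enter IRQ0 at PC=0 (depth now 2) [depth=2]
Event 20 (EXEC): [IRQ0] PC=0: DEC 4 -> ACC=-2 [depth=2]
Event 21 (EXEC): [IRQ0] PC=1: INC 1 -> ACC=-1 [depth=2]
Event 22 (EXEC): [IRQ0] PC=2: INC 2 -> ACC=1 [depth=2]
Event 23 (EXEC): [IRQ0] PC=3: IRET -> resume IRQ0 at PC=0 (depth now 1) [depth=1]
Event 24 (EXEC): [IRQ0] PC=0: DEC 4 -> ACC=-3 [depth=1]
Event 25 (EXEC): [IRQ0] PC=1: INC 1 -> ACC=-2 [depth=1]
Event 26 (EXEC): [IRQ0] PC=2: INC 2 -> ACC=0 [depth=1]
Event 27 (EXEC): [IRQ0] PC=3: IRET -> resume MAIN at PC=2 (depth now 0) [depth=0]
Event 28 (EXEC): [MAIN] PC=2: DEC 5 -> ACC=-5 [depth=0]
Event 29 (EXEC): [MAIN] PC=3: INC 3 -> ACC=-2 [depth=0]
Event 30 (EXEC): [MAIN] PC=4: DEC 5 -> ACC=-7 [depth=0]
Event 31 (EXEC): [MAIN] PC=5: DEC 3 -> ACC=-10 [depth=0]
Event 32 (EXEC): [MAIN] PC=6: HALT [depth=0]
Max depth observed: 2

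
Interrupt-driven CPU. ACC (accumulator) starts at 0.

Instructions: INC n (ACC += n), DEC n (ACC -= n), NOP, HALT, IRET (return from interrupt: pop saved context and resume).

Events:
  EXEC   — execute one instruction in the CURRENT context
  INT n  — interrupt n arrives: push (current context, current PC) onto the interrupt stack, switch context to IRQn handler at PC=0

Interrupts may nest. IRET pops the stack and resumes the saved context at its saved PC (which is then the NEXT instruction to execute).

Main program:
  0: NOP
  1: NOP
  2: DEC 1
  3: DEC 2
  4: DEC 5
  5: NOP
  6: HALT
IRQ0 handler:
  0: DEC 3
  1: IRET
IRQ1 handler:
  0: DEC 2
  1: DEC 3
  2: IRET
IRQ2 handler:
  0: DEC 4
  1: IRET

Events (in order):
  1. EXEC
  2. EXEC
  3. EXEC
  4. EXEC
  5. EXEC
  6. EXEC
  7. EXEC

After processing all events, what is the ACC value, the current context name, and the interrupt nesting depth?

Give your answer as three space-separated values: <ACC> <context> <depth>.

Event 1 (EXEC): [MAIN] PC=0: NOP
Event 2 (EXEC): [MAIN] PC=1: NOP
Event 3 (EXEC): [MAIN] PC=2: DEC 1 -> ACC=-1
Event 4 (EXEC): [MAIN] PC=3: DEC 2 -> ACC=-3
Event 5 (EXEC): [MAIN] PC=4: DEC 5 -> ACC=-8
Event 6 (EXEC): [MAIN] PC=5: NOP
Event 7 (EXEC): [MAIN] PC=6: HALT

Answer: -8 MAIN 0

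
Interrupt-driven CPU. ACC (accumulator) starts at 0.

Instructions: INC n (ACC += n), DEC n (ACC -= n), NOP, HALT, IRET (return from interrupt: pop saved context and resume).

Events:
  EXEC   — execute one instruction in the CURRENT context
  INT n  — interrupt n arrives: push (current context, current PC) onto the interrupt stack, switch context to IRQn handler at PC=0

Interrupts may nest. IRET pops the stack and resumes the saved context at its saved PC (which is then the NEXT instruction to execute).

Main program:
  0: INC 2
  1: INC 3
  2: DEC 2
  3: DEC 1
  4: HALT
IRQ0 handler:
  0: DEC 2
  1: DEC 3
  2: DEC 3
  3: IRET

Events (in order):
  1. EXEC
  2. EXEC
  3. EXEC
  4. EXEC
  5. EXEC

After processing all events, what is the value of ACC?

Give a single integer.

Answer: 2

Derivation:
Event 1 (EXEC): [MAIN] PC=0: INC 2 -> ACC=2
Event 2 (EXEC): [MAIN] PC=1: INC 3 -> ACC=5
Event 3 (EXEC): [MAIN] PC=2: DEC 2 -> ACC=3
Event 4 (EXEC): [MAIN] PC=3: DEC 1 -> ACC=2
Event 5 (EXEC): [MAIN] PC=4: HALT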